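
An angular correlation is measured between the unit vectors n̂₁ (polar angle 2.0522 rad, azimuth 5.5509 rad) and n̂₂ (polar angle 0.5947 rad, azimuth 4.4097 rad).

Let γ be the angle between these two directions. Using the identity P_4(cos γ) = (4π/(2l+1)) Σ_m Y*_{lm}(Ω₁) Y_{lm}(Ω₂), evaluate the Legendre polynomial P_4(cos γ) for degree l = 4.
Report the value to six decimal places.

Expand P_4 via completeness: Σ_{m} conj(Y_{4,m}) at Ω₁ times Y_{4,m} at Ω₂ —
  [-4]  conj(Y_{4,-4})(Ω₁) = -0.266982-0.057590i ; Y_{4,-4}(Ω₂) = +0.015361+0.040806i ; Δ = -0.001751-0.011779i
  [-3]  conj(Y_{4,-3})(Ω₁) = +0.236466+0.327018i ; Y_{4,-3}(Ω₂) = +0.143733-0.112182i ; Δ = +0.070673+0.020476i
  [-2]  conj(Y_{4,-2})(Ω₁) = +0.013953-0.130854i ; Y_{4,-2}(Ω₂) = -0.328343-0.227234i ; Δ = -0.034316+0.039795i
  [-1]  conj(Y_{4,-1})(Ω₁) = +0.216468-0.194614i ; Y_{4,-1}(Ω₂) = -0.117980+0.377797i ; Δ = +0.047985+0.104741i
  [+0]  conj(Y_{4,0})(Ω₁) = -0.192848-0.000000i ; Y_{4,0}(Ω₂) = -0.117124+0.000000i ; Δ = +0.022587+0.000000i
  [+1]  conj(Y_{4,1})(Ω₁) = -0.216468-0.194614i ; Y_{4,1}(Ω₂) = +0.117980+0.377797i ; Δ = +0.047985-0.104741i
  [+2]  conj(Y_{4,2})(Ω₁) = +0.013953+0.130854i ; Y_{4,2}(Ω₂) = -0.328343+0.227234i ; Δ = -0.034316-0.039795i
  [+3]  conj(Y_{4,3})(Ω₁) = -0.236466+0.327018i ; Y_{4,3}(Ω₂) = -0.143733-0.112182i ; Δ = +0.070673-0.020476i
  [+4]  conj(Y_{4,4})(Ω₁) = -0.266982+0.057590i ; Y_{4,4}(Ω₂) = +0.015361-0.040806i ; Δ = -0.001751+0.011779i
Total Σ_m = +0.187771-0.000000i. Multiply by 1.396263: +0.262178-0.000000i. P_4(cos γ) = 0.262178

0.262178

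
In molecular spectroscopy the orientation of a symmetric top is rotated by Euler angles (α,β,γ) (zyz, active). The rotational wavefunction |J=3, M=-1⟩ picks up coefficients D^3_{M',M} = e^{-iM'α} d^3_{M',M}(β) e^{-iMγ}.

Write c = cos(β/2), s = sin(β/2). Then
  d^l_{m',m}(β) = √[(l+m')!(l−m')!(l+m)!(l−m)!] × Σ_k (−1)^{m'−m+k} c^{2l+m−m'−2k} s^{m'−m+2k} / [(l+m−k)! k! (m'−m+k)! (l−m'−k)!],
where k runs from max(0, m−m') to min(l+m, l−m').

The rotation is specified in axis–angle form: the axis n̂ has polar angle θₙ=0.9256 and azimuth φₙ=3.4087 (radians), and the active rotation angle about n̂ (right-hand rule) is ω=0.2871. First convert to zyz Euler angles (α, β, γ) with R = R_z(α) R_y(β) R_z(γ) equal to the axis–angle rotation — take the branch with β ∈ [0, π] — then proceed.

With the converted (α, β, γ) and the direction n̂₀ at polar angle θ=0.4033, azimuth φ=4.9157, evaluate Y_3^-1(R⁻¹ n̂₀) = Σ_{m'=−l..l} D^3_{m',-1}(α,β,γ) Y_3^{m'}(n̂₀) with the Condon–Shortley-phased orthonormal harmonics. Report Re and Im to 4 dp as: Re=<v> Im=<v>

Re=0.0346 Im=0.4296

Axis–angle → zyz. n̂ = (sinθₙcosφₙ, sinθₙsinφₙ, cosθₙ) = (-0.770649, -0.210885, +0.601355), ω = 0.2871.
R = I cosω + sinω [n̂]ₓ + (1−cosω) n̂n̂ᵀ gives
  R = [+0.983378, -0.163635, -0.078686; +0.176939, +0.960889, +0.213035; +0.040748, -0.223417, +0.973871]
β = atan2(√(R₁₃²+R₂₃²), R₃₃) = 0.229101; α = atan2(R₂₃, R₁₃) mod 2π = 1.924608; γ = atan2(R₃₂, −R₃₁) mod 2π = 4.531986
Need the full column D^3_{m',-1} for m'=−3..3 at α=1.9246, β=0.2291, γ=4.5320.
cos(β/2)=0.993446, sin(β/2)=0.114300
d^3_{-3,-1}: single k=2 term ⇒ +0.049285;  D = -0.031363-0.038019i
d^3_{-2,-1}: k∈[1..2] ⇒ +0.349759 -0.009260 = +0.340499;  D = -0.171317+0.294263i
d^3_{-1,-1}: k∈[0..2] ⇒ +0.961316 -0.101803 +0.001011 = +0.860523;  D = +0.847618+0.148476i
d^3_{0,-1}: k∈[0..2] ⇒ -0.383142 +0.015216 -0.000067 = -0.367994;  D = +0.066028+0.362022i
d^3_{1,-1}: k∈[0..2] ⇒ +0.076353 -0.001348 +0.000002 = +0.075007;  D = -0.064556+0.038191i
d^3_{2,-1}: k∈[0..1] ⇒ -0.009260 +0.000061 = -0.009199;  D = -0.007137-0.005804i
d^3_{3,-1}: single k=0 term ⇒ +0.000652;  D = +0.000211-0.000617i
Y_3^{m'}(θ=0.4033,φ=4.9157) and Σ D·Y over m':
  (-0.0314-0.0380i)·(-0.0144-0.0207i)  (-0.1713+0.2943i)·(-0.1330+0.0573i)  (+0.8476+0.1485i)·(+0.0827+0.4012i)  (+0.0660+0.3620i)·(+0.4221+0.0000i)  (-0.0646+0.0382i)·(-0.0827+0.4012i)  (-0.0071-0.0058i)·(-0.1330-0.0573i)  (+0.0002-0.0006i)·(+0.0144-0.0207i)
Y_3^-1(R⁻¹ n̂) = +0.034634+0.429555i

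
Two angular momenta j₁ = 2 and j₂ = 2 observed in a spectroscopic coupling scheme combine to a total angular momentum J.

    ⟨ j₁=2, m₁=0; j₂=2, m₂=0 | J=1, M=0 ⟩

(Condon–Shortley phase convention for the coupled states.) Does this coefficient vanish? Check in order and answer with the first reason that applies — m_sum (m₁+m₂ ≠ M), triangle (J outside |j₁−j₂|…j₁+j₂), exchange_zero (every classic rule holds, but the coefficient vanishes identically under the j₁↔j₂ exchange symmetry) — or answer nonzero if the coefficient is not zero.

exchange_zero

m-sum: m₁+m₂ = 0+0 = 0, M = 0  ✓
triangle: |j₁−j₂| = 0 ≤ J = 1 ≤ j₁+j₂ = 4  ✓
exchange: j₁=j₂ and m₁=m₂, and (−1)^(j₁+j₂−J) = (−1)^3 = −1 forces ⟨j₁m₁;j₂m₂|JM⟩ = −⟨j₂m₂;j₁m₁|JM⟩ = −⟨j₁m₁;j₂m₂|JM⟩ ⇒ the coefficient vanishes identically
Racah sum check: Σ_k collapses to 0 ⇒ CG = 0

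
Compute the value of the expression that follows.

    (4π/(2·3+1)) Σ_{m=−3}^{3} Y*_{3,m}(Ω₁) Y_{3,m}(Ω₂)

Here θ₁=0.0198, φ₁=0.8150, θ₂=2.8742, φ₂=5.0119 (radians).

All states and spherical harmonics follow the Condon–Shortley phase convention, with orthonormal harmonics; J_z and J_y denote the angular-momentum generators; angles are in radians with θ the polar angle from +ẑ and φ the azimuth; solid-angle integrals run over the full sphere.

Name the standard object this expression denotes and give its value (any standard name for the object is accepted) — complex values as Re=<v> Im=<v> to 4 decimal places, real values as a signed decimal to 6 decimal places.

This sum is the spherical-harmonic addition theorem: it equals the Legendre polynomial P_l(cos γ) of the angle γ between the two directions.
Term-by-term m-sum for l=3 (normalisation 4π/7 = 1.795196):
  [-3]  conj(Y_{3,-3})(Ω₁) = -0.00000 + 0.00000j ; Y_{3,-3}(Ω₂) = -0.00602 - 0.00479j ; Δ = 0.00000 - 0.00000j
  [-2]  conj(Y_{3,-2})(Ω₁) = -0.00002 + 0.00040j ; Y_{3,-2}(Ω₂) = 0.05683 - 0.03880j ; Δ = 0.00001 + 0.00002j
  [-1]  conj(Y_{3,-1})(Ω₁) = 0.01755 + 0.01862j ; Y_{3,-1}(Ω₂) = 0.09198 + 0.29787j ; Δ = -0.00393 + 0.00694j
  [+0]  conj(Y_{3,0})(Ω₁) = 0.74548 + 0.00000j ; Y_{3,0}(Ω₂) = -0.59420 + 0.00000j ; Δ = -0.44296 + 0.00000j
  [+1]  conj(Y_{3,1})(Ω₁) = -0.01755 + 0.01862j ; Y_{3,1}(Ω₂) = -0.09198 + 0.29787j ; Δ = -0.00393 - 0.00694j
  [+2]  conj(Y_{3,2})(Ω₁) = -0.00002 - 0.00040j ; Y_{3,2}(Ω₂) = 0.05683 + 0.03880j ; Δ = 0.00001 - 0.00002j
  [+3]  conj(Y_{3,3})(Ω₁) = 0.00000 + 0.00000j ; Y_{3,3}(Ω₂) = 0.00602 - 0.00479j ; Δ = 0.00000 + 0.00000j
Accumulated sum -0.45080 - 0.00000j; after 4π/(2l+1) scaling, -0.80927 - 0.00000j ⇒ P_3 = -0.809266

Legendre polynomial (addition theorem), -0.809266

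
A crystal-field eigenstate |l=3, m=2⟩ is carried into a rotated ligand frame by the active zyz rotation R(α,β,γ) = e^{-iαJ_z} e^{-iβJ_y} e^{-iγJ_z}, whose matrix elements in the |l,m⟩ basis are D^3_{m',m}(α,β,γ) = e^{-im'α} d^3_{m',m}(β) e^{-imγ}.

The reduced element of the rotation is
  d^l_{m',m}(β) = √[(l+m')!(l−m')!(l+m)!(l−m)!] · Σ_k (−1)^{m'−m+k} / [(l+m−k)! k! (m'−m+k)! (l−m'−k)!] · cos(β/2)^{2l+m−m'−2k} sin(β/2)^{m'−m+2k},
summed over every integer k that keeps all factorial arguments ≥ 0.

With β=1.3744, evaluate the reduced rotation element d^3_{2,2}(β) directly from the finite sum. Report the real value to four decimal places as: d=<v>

d^3_{2,2}(β=1.3744) via the finite sum:
Half-angle: c=0.773025, s=0.634375. N=√(120·1·120·1)=120.000000
k: max(0,(2)−(2))=0 … min(3+(2),3−(2))=1
  k=0: (−1)^0·120.0000/(120)·0.7730^6·0.6344^0 = +0.213384
  k=1: (−1)^1·120.0000/(24)·0.7730^4·0.6344^2 = -0.718517
d^3_{2,2}(1.3744) = +0.213384 -0.718517 = -0.505133

d=-0.5051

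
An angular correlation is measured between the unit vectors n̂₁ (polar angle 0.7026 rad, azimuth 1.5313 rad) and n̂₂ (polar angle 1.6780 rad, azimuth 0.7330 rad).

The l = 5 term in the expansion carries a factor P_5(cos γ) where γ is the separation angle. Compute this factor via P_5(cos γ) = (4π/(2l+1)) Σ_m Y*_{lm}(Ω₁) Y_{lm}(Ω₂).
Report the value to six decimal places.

Term-by-term m-sum for l=5 (normalisation 4π/11 = 1.142397):
  m=-5: (+0.010261+0.051282i) × (-0.390588+0.225406i) = -0.015567-0.017717i  (running Σ = -0.015567-0.017717i)
  m=-4: (+0.192884-0.030729i) × (+0.150109+0.031931i) = +0.029935+0.001546i  (running Σ = +0.014368-0.016171i)
  m=-3: (-0.046808-0.393194i) × (+0.179237+0.246759i) = +0.088634-0.082025i  (running Σ = +0.103002-0.098196i)
  m=-2: (-0.402332+0.031848i) × (+0.018108-0.172155i) = -0.001803+0.069840i  (running Σ = +0.101199-0.028356i)
  m=-1: (-0.000248-0.006288i) × (+0.199377-0.179506i) = -0.001178-0.001209i  (running Σ = +0.100021-0.029565i)
  m=0: (-0.392619-0.000000i) × (-0.177777+0.000000i) = +0.069799+0.000000i  (running Σ = +0.169820-0.029565i)
  m=1: (+0.000248-0.006288i) × (-0.199377-0.179506i) = -0.001178+0.001209i  (running Σ = +0.168642-0.028356i)
  m=2: (-0.402332-0.031848i) × (+0.018108+0.172155i) = -0.001803-0.069840i  (running Σ = +0.166839-0.098196i)
  m=3: (+0.046808-0.393194i) × (-0.179237+0.246759i) = +0.088634+0.082025i  (running Σ = +0.255474-0.016171i)
  m=4: (+0.192884+0.030729i) × (+0.150109-0.031931i) = +0.029935-0.001546i  (running Σ = +0.285408-0.017717i)
  m=5: (-0.010261+0.051282i) × (+0.390588+0.225406i) = -0.015567+0.017717i  (running Σ = +0.269841+0.000000i)
Accumulated sum +0.269841+0.000000i; after 4π/(2l+1) scaling, +0.308266+0.000000i ⇒ P_5 = 0.308266

0.308266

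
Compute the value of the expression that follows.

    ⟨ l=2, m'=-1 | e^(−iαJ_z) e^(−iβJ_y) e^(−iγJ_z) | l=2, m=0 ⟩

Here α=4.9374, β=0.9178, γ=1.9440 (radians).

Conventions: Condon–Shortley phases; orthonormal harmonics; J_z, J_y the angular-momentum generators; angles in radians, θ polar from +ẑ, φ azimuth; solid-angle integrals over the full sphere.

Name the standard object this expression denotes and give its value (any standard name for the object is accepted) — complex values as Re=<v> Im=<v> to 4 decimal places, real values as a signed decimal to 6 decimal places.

Wigner D-matrix element, Re=0.1319 Im=-0.5761

This is a Wigner D-matrix element — the rotation-matrix element ⟨l m'| R(α,β,γ) |l m⟩ in the angular-momentum basis.
First d^2_{-1,0}(β=0.9178), then the phase factors e^{-i(-1)α} and e^{-i(0)γ}:
Half-angle: c=0.896540, s=0.442962. N=√(1·6·2·2)=4.898979
Admissible k: 1..2 (factorial args all ≥0)
  k=1: (−1)^0·4.8990/(2)·0.8965^3·0.4430^1 = +0.781901
  k=2: (−1)^1·4.8990/(2)·0.8965^1·0.4430^3 = -0.190873
d^2_{-1,0}(0.9178) = +0.781901 -0.190873 = +0.591028
Attach z-rotation phases: D = e^{-i(-1)(4.9374)}·(+0.591028)·e^{-i(0)(1.9440)} = +0.131868-0.576129i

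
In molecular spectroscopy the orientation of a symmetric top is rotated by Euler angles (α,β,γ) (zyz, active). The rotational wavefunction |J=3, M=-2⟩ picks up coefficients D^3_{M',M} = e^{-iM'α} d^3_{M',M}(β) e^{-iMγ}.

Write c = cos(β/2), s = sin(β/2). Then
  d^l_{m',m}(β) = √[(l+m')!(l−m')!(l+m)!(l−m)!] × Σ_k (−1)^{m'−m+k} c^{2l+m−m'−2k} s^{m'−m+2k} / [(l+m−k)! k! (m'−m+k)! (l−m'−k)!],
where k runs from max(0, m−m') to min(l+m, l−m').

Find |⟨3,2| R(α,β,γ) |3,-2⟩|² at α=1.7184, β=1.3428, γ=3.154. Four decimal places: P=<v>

First d^3_{2,-2}(β=1.3428), then the phase factors e^{-i(2)α} and e^{-i(-2)γ}:
c=cos(1.342800/2)=0.782952, s=sin(1.342800/2)=0.622083; N=√[120·1·1·120]=120.000000
k∈{0,1} keeps every argument non-negative
  k=0: (−1)^4·120.0000/(24)·0.7830^2·0.6221^4 = +0.459021
  k=1: (−1)^5·120.0000/(120)·0.7830^0·0.6221^6 = -0.057955
d^3_{2,-2}(1.3428) = +0.459021 -0.057955 = +0.401066
|D^3_{2,-2}|² = |d^3_{2,-2}(β)|² = (+0.401066)² = 0.160854 (the z-rotation phases have unit modulus)

P=0.1609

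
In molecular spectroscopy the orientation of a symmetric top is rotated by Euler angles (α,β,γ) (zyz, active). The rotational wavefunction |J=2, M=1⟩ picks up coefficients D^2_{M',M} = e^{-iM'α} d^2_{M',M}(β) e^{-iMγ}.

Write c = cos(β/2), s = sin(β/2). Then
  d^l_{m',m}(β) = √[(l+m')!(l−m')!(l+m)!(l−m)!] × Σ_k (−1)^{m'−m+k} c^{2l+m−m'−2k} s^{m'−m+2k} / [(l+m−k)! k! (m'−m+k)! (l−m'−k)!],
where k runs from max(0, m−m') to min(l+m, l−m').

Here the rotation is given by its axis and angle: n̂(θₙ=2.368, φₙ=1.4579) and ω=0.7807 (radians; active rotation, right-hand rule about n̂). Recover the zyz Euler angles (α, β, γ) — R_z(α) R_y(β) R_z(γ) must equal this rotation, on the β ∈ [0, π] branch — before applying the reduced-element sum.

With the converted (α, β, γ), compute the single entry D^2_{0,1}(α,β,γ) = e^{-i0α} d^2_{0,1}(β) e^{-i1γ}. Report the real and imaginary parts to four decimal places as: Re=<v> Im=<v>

Re=0.5310 Im=0.0930

Axis–angle → zyz. n̂ = (sinθₙcosφₙ, sinθₙsinφₙ, cosθₙ) = (+0.078714, +0.694262, -0.715405), ω = 0.7807.
R = I cosω + sinω [n̂]ₓ + (1−cosω) n̂n̂ᵀ gives
  R = [+0.712215, +0.519311, +0.472299; -0.487661, +0.849998, -0.199225; -0.504912, -0.088430, +0.858629]
β = atan2(√(R₁₃²+R₂₃²), R₃₃) = 0.538208; α = atan2(R₂₃, R₁₃) mod 2π = 5.884011; γ = atan2(R₃₂, −R₃₁) mod 2π = 6.109804
First d^2_{0,1}(β=0.5382), then the phase factors e^{-i(0)α} and e^{-i(1)γ}:
c=cos(0.538208/2)=0.964010, s=sin(0.538208/2)=0.265868; N=√[2·2·6·1]=4.898979
Admissible k: 1..2 (factorial args all ≥0)
  k=1: (−1)^0·4.8990/(2)·0.9640^3·0.2659^1 = +0.583425
  k=2: (−1)^1·4.8990/(2)·0.9640^1·0.2659^3 = -0.044377
d^2_{0,1}(0.5382) = +0.583425 -0.044377 = +0.539049
D = (+1.000000+0.000000i)·(+0.539049)·(+0.985007+0.172514i) = +0.530967+0.092993i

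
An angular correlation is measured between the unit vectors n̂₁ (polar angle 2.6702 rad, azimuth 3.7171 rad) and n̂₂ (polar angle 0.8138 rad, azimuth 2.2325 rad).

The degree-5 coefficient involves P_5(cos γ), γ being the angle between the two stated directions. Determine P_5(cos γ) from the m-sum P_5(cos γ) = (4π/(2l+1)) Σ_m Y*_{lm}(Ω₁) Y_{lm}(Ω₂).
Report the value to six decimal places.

Term-by-term m-sum for l=5 (normalisation 4π/11 = 1.142397):
  m=-5: Y*=(0.008654, -0.002340)  Y=(0.015650, 0.092884)  product (0.000353, 0.000767)
  m=-4: Y*=(0.037140, -0.041398)  Y=(-0.247661, -0.133623)  product (-0.014730, 0.005290)
  m=-3: Y*=(0.030874, -0.196651)  Y=(0.394631, -0.173547)  product (-0.021945, -0.082963)
  m=-2: Y*=(-0.175306, -0.392788)  Y=(-0.062471, 0.247349)  product (0.108107, -0.018824)
  m=-1: Y*=(-0.380538, -0.246880)  Y=(0.133296, 0.171148)  product (-0.008471, -0.098036)
  m=+0: Y*=(0.090597, -0.000000)  Y=(-0.321301, 0.000000)  product (-0.029109, 0.000000)
  m=+1: Y*=(0.380538, -0.246880)  Y=(-0.133296, 0.171148)  product (-0.008471, 0.098036)
  m=+2: Y*=(-0.175306, 0.392788)  Y=(-0.062471, -0.247349)  product (0.108107, 0.018824)
  m=+3: Y*=(-0.030874, -0.196651)  Y=(-0.394631, -0.173547)  product (-0.021945, 0.082963)
  m=+4: Y*=(0.037140, 0.041398)  Y=(-0.247661, 0.133623)  product (-0.014730, -0.005290)
  m=+5: Y*=(-0.008654, -0.002340)  Y=(-0.015650, 0.092884)  product (0.000353, -0.000767)
Σ over m = (0.097519, 0.000000); ×(4π/11) → (0.111406, 0.000000). Real part: 0.111406

0.111406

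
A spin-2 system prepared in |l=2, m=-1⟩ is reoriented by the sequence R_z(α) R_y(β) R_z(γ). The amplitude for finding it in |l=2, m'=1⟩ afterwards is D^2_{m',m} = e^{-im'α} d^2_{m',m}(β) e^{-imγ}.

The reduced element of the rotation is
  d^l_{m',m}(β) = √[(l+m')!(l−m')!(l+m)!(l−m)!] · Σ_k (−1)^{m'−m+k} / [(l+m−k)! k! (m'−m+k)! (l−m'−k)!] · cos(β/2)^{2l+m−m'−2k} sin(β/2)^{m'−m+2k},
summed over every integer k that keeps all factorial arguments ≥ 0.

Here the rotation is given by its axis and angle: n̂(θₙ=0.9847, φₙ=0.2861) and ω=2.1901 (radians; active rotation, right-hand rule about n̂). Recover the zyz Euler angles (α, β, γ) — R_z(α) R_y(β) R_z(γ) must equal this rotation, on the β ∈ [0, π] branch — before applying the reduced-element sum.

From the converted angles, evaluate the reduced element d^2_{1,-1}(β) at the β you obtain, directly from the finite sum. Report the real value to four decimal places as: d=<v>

Axis–angle → zyz. n̂ = (sinθₙcosφₙ, sinθₙsinφₙ, cosθₙ) = (+0.799242, +0.235113, +0.553113), ω = 2.1901.
R = I cosω + sinω [n̂]ₓ + (1−cosω) n̂n̂ᵀ gives
  R = [+0.429115, -0.153401, +0.890128; +0.747380, -0.493103, -0.445278; +0.507231, +0.856340, -0.096949]
β = atan2(√(R₁₃²+R₂₃²), R₃₃) = 1.667898; α = atan2(R₂₃, R₁₃) mod 2π = 5.819345; γ = atan2(R₃₂, −R₃₁) mod 2π = 2.105553
d^2_{1,-1}(β=1.6679) via the finite sum:
With c≡cos(β/2)=0.671956 and s≡sin(β/2)=0.740591, N=[6·1·1·6]^{1/2}=6.000000
The bounds max(0,m−m')=0 and min(l+m,l−m')=1 give 2 terms
  k=0: (−1)^2·6.0000/(2)·0.6720^2·0.7406^2 = +0.742951
  k=1: (−1)^3·6.0000/(6)·0.6720^0·0.7406^4 = -0.300824
d^2_{1,-1}(1.6679) = +0.742951 -0.300824 = +0.442126

d=0.4421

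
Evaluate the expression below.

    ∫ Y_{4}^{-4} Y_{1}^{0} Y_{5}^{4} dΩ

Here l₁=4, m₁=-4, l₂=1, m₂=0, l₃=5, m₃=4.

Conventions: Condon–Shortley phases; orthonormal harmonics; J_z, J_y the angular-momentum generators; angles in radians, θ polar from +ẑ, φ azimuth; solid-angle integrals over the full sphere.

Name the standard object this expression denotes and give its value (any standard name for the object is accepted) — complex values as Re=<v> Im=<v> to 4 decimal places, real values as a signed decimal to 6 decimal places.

Gaunt coefficient, +0.147319

This is a Gaunt coefficient — the integral of a triple product of spherical harmonics over the sphere.
Checks pass: Σm=0; 10 even; l₃=5∈[3,5].
(2·4+1)(2·1+1)(2·5+1) = 297
Δ: 0! 8! 2! / 11! → 1/495
sum: t=0:+1/576 = 1/576
3j²(4 1 5; 0 0 0) = Δ·Π!·Σ² = 5/99  (sign -1)
sum: t=0:+1/40320 = 1/40320
3j²(4 1 5; -4 0 4) = Δ·Π!·Σ² = 1/55  (sign -1)
combine: 4πI² = 297·5/99·1/55 = 3/11
take √, sign +1: I = 0.14731920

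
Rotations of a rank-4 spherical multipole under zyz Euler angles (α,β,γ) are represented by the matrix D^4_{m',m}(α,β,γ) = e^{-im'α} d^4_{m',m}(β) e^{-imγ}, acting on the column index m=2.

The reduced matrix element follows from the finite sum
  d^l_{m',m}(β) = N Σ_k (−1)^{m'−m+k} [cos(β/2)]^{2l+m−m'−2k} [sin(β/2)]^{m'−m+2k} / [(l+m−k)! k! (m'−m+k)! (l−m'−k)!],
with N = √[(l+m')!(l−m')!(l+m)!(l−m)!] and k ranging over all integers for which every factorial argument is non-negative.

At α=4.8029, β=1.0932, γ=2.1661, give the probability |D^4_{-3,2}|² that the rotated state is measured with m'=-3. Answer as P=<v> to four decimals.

Split into d^4_{-3,2}(β=1.0932) × two z-phases.
Half-angle: c=0.854297, s=0.519786. N=√(1·5040·720·2)=2693.993318
k: max(0,(2)−(-3))=5 … min(4+(2),4−(-3))=6
  k=5: (−1)^0·2693.9933/(240)·0.8543^3·0.5198^5 = +0.265542
  k=6: (−1)^1·2693.9933/(720)·0.8543^1·0.5198^7 = -0.032767
d^4_{-3,2}(1.0932) = +0.265542 -0.032767 = +0.232774
|D^4_{-3,2}|² = |d^4_{-3,2}(β)|² = (+0.232774)² = 0.054184 (the z-rotation phases have unit modulus)

P=0.0542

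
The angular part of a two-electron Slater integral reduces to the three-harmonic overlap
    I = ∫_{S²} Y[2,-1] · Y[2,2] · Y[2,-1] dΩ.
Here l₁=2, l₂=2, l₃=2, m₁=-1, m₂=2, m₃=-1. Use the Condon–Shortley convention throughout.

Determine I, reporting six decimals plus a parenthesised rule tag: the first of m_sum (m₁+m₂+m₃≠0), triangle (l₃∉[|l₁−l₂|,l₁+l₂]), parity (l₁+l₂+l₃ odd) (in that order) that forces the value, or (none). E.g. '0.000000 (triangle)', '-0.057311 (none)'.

Checks pass: Σm=0; 6 even; l₃=2∈[0,4].
(2·2+1)(2·2+1)(2·2+1) = 125
Δ: 2! 2! 2! / 7! → 1/630
sum: t=0:+1/8 t=1:−1/1 t=2:+1/8 = -3/4
3j²(2 2 2; 0 0 0) = Δ·Π!·Σ² = 2/35  (sign -1)
sum: t=2:+1/4 = 1/4
3j²(2 2 2; -1 2 -1) = Δ·Π!·Σ² = 3/35  (sign -1)
combine: 4πI² = 125·2/35·3/35 = 30/49
take √, sign +1: I = 0.22072812
No selection rule forces the value: the integral is nonzero (none).

0.220728 (none)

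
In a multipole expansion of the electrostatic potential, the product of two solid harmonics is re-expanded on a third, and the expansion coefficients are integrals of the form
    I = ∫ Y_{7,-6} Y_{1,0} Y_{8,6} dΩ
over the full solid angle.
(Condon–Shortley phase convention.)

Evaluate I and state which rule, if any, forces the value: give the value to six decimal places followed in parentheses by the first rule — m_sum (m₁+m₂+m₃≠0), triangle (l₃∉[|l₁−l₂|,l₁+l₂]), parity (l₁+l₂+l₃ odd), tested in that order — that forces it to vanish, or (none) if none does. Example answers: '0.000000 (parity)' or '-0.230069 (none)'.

0.161907 (none)

m-sum 0 ✓  L=16 even ✓  6≤8≤8 ✓
Π(2lᵢ+1) = 15×3×17 = 765
triangle coeff Δ(7,1,8) = 1/2040
Σ_t [0,0]: t=0:+1/25401600 = 1/25401600
(3j)²=8/255 [(7 1 8; 0 0 0)], sign=+1
Σ_t [0,0]: t=0:+1/6227020800 = 1/6227020800
(3j)²=7/510 [(7 1 8; -6 0 6)], sign=+1
⇒ 4πI² = 28/85
I = (+1)√(28/85/(4π)) = 0.16190663
No selection rule forces the value: the integral is nonzero (none).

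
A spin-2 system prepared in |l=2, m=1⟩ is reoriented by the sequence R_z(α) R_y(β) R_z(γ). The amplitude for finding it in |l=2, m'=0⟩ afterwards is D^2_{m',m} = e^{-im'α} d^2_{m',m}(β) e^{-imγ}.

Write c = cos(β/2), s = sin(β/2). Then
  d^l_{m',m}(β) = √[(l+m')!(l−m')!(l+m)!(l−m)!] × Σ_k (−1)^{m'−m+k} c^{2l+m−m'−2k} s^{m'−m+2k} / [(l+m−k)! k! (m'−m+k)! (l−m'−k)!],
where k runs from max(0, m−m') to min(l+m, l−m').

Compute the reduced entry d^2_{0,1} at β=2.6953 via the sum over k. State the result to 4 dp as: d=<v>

d^2_{0,1}(β=2.6953) via the finite sum:
Half-angle: c=0.221299, s=0.975206. N=√(2·2·6·1)=4.898979
Admissible k: 1..2 (factorial args all ≥0)
  k=1: (−1)^0·4.8990/(2)·0.2213^3·0.9752^1 = +0.025889
  k=2: (−1)^1·4.8990/(2)·0.2213^1·0.9752^3 = -0.502741
d^2_{0,1}(2.6953) = +0.025889 -0.502741 = -0.476852

d=-0.4769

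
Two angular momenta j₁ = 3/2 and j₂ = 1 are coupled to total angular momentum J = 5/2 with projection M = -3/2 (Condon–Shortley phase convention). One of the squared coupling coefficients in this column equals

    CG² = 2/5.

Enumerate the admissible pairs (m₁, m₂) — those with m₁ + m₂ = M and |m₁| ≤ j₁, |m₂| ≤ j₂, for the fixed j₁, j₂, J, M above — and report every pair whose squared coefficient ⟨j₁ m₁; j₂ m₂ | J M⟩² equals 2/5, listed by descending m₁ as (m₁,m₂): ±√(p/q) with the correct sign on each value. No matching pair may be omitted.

Admissible pairs with m₁+m₂ = M = -3/2: (-3/2,0), (-1/2,-1)
  (m₁,m₂)=(-1/2,-1): CG² = 3/5, CG = +√(3/5)
  (m₁,m₂)=(-3/2,0): CG² = 2/5, CG = +√(2/5)   ← matches the target
Pairs with CG² = 2/5: (-3/2,0): +√(2/5)

(-3/2,0): +√(2/5)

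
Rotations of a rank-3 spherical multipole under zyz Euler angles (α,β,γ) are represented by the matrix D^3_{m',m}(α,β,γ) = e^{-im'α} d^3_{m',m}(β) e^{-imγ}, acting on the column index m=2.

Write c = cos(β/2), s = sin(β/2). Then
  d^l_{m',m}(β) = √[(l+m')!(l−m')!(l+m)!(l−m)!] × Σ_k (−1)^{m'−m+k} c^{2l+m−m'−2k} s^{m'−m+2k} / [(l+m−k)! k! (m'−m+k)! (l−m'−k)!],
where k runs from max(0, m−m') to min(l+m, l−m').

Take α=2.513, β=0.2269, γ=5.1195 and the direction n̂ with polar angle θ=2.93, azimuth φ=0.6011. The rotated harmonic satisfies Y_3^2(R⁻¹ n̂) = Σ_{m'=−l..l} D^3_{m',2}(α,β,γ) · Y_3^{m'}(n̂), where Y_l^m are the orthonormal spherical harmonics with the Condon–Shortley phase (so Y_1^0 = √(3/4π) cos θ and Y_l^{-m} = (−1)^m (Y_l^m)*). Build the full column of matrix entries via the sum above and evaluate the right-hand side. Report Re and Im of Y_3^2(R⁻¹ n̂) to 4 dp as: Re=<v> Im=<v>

Re=-0.0542 Im=-0.0291

Need the full column D^3_{m',2} for m'=−3..3 at α=2.5130, β=0.2269, γ=5.1195.
cos(β/2)=0.993571, sin(β/2)=0.113207
d^3_{-3,2}: single k=5 term ⇒ +0.000045;  D = -0.000041-0.000019i
d^3_{-2,2}: k∈[4..5] ⇒ +0.000811 -0.000002 = +0.000809;  D = +0.000388+0.000709i
d^3_{-1,2}: k∈[3..4] ⇒ +0.009000 -0.000058 = +0.008942;  D = +0.001141-0.008868i
d^3_{0,2}: k∈[2..3] ⇒ +0.068407 -0.000888 = +0.067519;  D = -0.046347+0.049099i
d^3_{1,2}: k∈[1..2] ⇒ +0.346631 -0.009000 = +0.337631;  D = +0.331831-0.062315i
d^3_{2,2}: k∈[0..1] ⇒ +0.962043 -0.062447 = +0.899596;  D = -0.812772-0.385584i
d^3_{3,2}: single k=0 term ⇒ -0.268500;  D = -0.128547-0.235728i
Y_3^{m'}(θ=2.93,φ=0.6011) and Σ D·Y over m':
  (-0.0000-0.0000i)·(-0.0009-0.0038i)  (+0.0004+0.0007i)·(-0.0159+0.0411i)  (+0.0011-0.0089i)·(+0.2116-0.1451i)  (-0.0463+0.0491i)·(-0.6492+0.0000i)  (+0.3318-0.0623i)·(-0.2116-0.1451i)  (-0.8128-0.3856i)·(-0.0159-0.0411i)  (-0.1285-0.2357i)·(+0.0009-0.0038i)
Y_3^2(R⁻¹ n̂) = -0.054179-0.029062i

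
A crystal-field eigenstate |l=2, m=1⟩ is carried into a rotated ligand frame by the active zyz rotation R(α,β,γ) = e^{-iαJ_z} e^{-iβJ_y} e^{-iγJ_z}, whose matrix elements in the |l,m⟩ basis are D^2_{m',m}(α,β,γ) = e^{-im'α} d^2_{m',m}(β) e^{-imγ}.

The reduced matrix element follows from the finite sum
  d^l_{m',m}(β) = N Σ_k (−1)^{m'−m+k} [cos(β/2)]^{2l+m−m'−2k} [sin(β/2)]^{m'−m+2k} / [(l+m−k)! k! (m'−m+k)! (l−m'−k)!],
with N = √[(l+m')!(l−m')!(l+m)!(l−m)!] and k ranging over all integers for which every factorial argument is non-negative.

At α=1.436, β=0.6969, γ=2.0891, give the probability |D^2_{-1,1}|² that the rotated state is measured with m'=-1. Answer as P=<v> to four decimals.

First d^2_{-1,1}(β=0.6969), then the phase factors e^{-i(-1)α} and e^{-i(1)γ}:
With c≡cos(β/2)=0.939903 and s≡sin(β/2)=0.341441, N=[1·6·6·1]^{1/2}=6.000000
k∈{2,3} keeps every argument non-negative
  k=2: (−1)^0·6.0000/(2)·0.9399^2·0.3414^2 = +0.308972
  k=3: (−1)^1·6.0000/(6)·0.9399^0·0.3414^4 = -0.013591
d^2_{-1,1}(0.6969) = +0.308972 -0.013591 = +0.295381
|D^2_{-1,1}|² = |d^2_{-1,1}(β)|² = (+0.295381)² = 0.087250 (the z-rotation phases have unit modulus)

P=0.0872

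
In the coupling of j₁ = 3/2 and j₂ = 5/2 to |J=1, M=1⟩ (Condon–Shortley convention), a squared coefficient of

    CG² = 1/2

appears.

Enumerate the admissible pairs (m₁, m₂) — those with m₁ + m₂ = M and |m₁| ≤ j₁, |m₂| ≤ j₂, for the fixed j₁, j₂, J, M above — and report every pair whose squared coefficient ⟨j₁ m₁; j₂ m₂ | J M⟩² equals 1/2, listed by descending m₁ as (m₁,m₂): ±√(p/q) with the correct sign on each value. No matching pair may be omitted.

Admissible pairs with m₁+m₂ = M = 1: (-3/2,5/2), (-1/2,3/2), (1/2,1/2), (3/2,-1/2)
  (m₁,m₂)=(3/2,-1/2): CG² = 1/20, CG = +√(1/20)
  (m₁,m₂)=(1/2,1/2): CG² = 3/20, CG = −√(3/20)
  (m₁,m₂)=(-1/2,3/2): CG² = 3/10, CG = +√(3/10)
  (m₁,m₂)=(-3/2,5/2): CG² = 1/2, CG = −√(1/2)   ← matches the target
Pairs with CG² = 1/2: (-3/2,5/2): −√(1/2)

(-3/2,5/2): −√(1/2)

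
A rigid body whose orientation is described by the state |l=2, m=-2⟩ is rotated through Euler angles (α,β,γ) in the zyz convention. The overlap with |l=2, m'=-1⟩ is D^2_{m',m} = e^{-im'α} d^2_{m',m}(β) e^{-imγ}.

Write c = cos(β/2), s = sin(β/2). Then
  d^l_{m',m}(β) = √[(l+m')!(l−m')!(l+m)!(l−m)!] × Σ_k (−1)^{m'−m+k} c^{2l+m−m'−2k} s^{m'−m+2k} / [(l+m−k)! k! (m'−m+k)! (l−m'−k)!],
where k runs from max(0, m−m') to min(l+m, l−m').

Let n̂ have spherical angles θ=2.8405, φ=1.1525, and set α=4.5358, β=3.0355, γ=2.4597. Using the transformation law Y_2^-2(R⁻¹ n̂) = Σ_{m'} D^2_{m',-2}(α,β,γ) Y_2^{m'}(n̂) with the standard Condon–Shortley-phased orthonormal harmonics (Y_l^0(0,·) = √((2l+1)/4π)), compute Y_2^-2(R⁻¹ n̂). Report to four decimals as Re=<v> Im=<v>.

Need the full column D^2_{m',-2} for m'=−2..2 at α=4.5358, β=3.0355, γ=2.4597.
cos(β/2)=0.053021, sin(β/2)=0.998593
d^2_{-2,-2}: single k=0 term ⇒ +0.000008;  D = +0.000001+0.000008i
d^2_{-1,-2}: single k=0 term ⇒ -0.000298;  D = +0.000298+0.000009i
d^2_{0,-2}: single k=0 term ⇒ +0.006867;  D = +0.001411-0.006720i
d^2_{1,-2}: single k=0 term ⇒ -0.105596;  D = -0.097922-0.039521i
d^2_{2,-2}: single k=0 term ⇒ +0.994385;  D = -0.528363+0.842398i
Y_2^{m'}(θ=2.8405,φ=1.1525) and Σ D·Y over m':
  (+0.0000+0.0000i)·(-0.0228-0.0252i)  (+0.0003+0.0000i)·(-0.0889+0.1999i)  (+0.0014-0.0067i)·(+0.5476+0.0000i)  (-0.0979-0.0395i)·(+0.0889+0.1999i)  (-0.5284+0.8424i)·(-0.0228+0.0252i)
Y_2^-2(R⁻¹ n̂) = -0.009276-0.059212i

Re=-0.0093 Im=-0.0592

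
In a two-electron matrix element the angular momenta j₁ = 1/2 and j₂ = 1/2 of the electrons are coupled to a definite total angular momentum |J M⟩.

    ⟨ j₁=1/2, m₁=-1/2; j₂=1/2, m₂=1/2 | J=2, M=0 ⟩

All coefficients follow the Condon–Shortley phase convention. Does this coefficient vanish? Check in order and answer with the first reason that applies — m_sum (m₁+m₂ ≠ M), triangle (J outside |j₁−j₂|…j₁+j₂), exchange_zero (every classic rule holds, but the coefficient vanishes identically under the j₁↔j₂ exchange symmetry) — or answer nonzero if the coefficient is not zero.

m-sum: m₁+m₂ = -1/2+1/2 = 0, M = 0  ✓
triangle: need |j₁−j₂| ≤ J ≤ j₁+j₂, i.e. J ∈ [0, 1]; J = 2 is outside ✗ ⇒ coefficient is 0

triangle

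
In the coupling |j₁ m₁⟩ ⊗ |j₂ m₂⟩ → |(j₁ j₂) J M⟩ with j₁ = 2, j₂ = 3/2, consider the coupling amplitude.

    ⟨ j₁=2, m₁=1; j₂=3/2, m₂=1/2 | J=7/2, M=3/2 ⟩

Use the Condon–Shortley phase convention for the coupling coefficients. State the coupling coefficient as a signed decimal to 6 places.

+√(4/7) = +0.755929

triangle: 0!*4!*3!/8! = 144/40320
(j±m)!: 3!*1!*2!*1!*5!*2! = 2880
prefactor² = (2J+1)*Δ*N² = 576/7
  k=0: +1/(0!*0!*1!*2!*3!*1!) = 1/12
Σ = 1/12  ⇒  CG² = 576/7*(1/12)² = 4/7
CG = +√(4/7) = +0.755929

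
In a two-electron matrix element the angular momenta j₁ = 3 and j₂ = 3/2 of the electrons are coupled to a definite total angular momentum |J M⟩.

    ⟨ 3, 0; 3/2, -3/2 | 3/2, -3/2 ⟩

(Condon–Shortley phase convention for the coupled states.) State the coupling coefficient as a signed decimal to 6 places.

+√(1/35) = +0.169031

√[4·3!3!0!/7! · 3!3!0!3!0!3!] = √(1296/35)
  +(−1)^0/∏(0,3,3,0,0,0)! = 1/36  (running 1/36)
⟨..|..⟩ = √(1296/35)·(1/36) = +0.169031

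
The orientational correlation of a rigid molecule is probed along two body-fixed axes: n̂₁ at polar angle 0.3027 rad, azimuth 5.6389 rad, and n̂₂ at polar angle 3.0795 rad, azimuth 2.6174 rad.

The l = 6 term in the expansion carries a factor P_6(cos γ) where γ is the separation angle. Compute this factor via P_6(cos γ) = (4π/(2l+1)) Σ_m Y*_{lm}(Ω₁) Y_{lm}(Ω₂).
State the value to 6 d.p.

Summing Y*_{l m}(θ₁,φ₁)·Y_{l m}(θ₂,φ₂) over m ∈ [−6, 6]; prefactor 4π/(2·6+1) = 0.966644:
  [-6]  conj(Y_{6,-6})(Ω₁) = (-0.000254, 0.000225) ; Y_{6,-6}(Ω₂) = (-0.000000, -0.000000) ; Δ = (0.000000, -0.000000)
  [-5]  conj(Y_{6,-5})(Ω₁) = (-0.003748, 0.000300) ; Y_{6,-5}(Ω₂) = (-0.000001, 0.000001) ; Δ = (0.000000, -0.000000)
  [-4]  conj(Y_{6,-4})(Ω₁) = (-0.021477, -0.013598) ; Y_{6,-4}(Ω₂) = (-0.000026, 0.000046) ; Δ = (0.000001, -0.000001)
  [-3]  conj(Y_{6,-3})(Ω₁) = (-0.040969, -0.108167) ; Y_{6,-3}(Ω₂) = (-0.000002, 0.001236) ; Δ = (0.000134, -0.000050)
  [-2]  conj(Y_{6,-2})(Ω₁) = (0.096684, -0.333432) ; Y_{6,-2}(Ω₂) = (0.009897, 0.017189) ; Δ = (0.006688, -0.001638)
  [-1]  conj(Y_{6,-1})(Ω₁) = (0.474394, -0.356377) ; Y_{6,-1}(Ω₂) = (0.173661, 0.100401) ; Δ = (0.118164, -0.014259)
  [+0]  conj(Y_{6,0})(Ω₁) = (0.247530, -0.000000) ; Y_{6,0}(Ω₂) = (0.976340, 0.000000) ; Δ = (0.241674, 0.000000)
  [+1]  conj(Y_{6,1})(Ω₁) = (-0.474394, -0.356377) ; Y_{6,1}(Ω₂) = (-0.173661, 0.100401) ; Δ = (0.118164, 0.014259)
  [+2]  conj(Y_{6,2})(Ω₁) = (0.096684, 0.333432) ; Y_{6,2}(Ω₂) = (0.009897, -0.017189) ; Δ = (0.006688, 0.001638)
  [+3]  conj(Y_{6,3})(Ω₁) = (0.040969, -0.108167) ; Y_{6,3}(Ω₂) = (0.000002, 0.001236) ; Δ = (0.000134, 0.000050)
  [+4]  conj(Y_{6,4})(Ω₁) = (-0.021477, 0.013598) ; Y_{6,4}(Ω₂) = (-0.000026, -0.000046) ; Δ = (0.000001, 0.000001)
  [+5]  conj(Y_{6,5})(Ω₁) = (0.003748, 0.000300) ; Y_{6,5}(Ω₂) = (0.000001, 0.000001) ; Δ = (0.000000, 0.000000)
  [+6]  conj(Y_{6,6})(Ω₁) = (-0.000254, -0.000225) ; Y_{6,6}(Ω₂) = (-0.000000, 0.000000) ; Δ = (0.000000, 0.000000)
Accumulated sum (0.491649, -0.000000); after 4π/(2l+1) scaling, (0.475249, -0.000000) ⇒ P_6 = 0.475249

0.475249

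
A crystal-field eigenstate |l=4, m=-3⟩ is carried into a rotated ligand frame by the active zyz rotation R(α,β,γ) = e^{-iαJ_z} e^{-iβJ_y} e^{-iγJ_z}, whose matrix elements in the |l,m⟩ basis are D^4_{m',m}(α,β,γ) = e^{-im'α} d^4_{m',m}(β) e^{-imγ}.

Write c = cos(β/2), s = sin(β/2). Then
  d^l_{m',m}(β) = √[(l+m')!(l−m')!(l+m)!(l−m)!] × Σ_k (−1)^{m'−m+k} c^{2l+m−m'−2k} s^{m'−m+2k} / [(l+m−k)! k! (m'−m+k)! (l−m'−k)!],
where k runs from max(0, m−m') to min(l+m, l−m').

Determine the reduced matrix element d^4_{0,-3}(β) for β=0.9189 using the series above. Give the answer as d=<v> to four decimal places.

d=-0.4508

d^4_{0,-3}(β=0.9189) via the finite sum:
With c≡cos(β/2)=0.896297 and s≡sin(β/2)=0.443455, N=[24·24·1·5040]^{1/2}=1703.830978
k∈{0,1} keeps every argument non-negative
  k=0: (−1)^3·1703.8310/(144)·0.8963^5·0.4435^3 = -0.596859
  k=1: (−1)^4·1703.8310/(144)·0.8963^3·0.4435^5 = +0.146106
d^4_{0,-3}(0.9189) = -0.596859 +0.146106 = -0.450753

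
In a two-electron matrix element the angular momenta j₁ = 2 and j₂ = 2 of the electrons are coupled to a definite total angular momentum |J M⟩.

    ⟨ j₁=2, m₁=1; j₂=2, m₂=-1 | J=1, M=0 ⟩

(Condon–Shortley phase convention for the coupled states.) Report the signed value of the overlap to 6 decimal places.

triangle: 3!×1!×1!/6! = 6/720
(j±m)!: 3!×1!×1!×3!×1!×1! = 36
prefactor² = (2J+1)×Δ×N² = 9/10
  k=0: +1/(0!×3!×1!×1!×0!×0!) = 1/6
  k=1: −1/(1!×2!×0!×0!×1!×1!) = -1/2
Σ = -1/3  ⇒  CG² = 9/10×(-1/3)² = 1/10
CG = −√(1/10) = -0.316228

-0.316228  (= −√(1/10))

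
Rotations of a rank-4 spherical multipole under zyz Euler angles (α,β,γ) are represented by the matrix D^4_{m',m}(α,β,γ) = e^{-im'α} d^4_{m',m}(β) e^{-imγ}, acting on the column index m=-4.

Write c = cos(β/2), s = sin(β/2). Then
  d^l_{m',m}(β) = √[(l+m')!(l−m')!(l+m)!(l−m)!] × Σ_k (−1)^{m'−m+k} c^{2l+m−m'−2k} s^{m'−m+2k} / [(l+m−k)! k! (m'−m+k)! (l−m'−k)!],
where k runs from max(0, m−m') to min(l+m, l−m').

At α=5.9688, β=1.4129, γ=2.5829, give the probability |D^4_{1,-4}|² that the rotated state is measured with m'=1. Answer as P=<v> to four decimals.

P=0.1441

First d^4_{1,-4}(β=1.4129), then the phase factors e^{-i(1)α} and e^{-i(-4)γ}:
With c≡cos(β/2)=0.760671 and s≡sin(β/2)=0.649137, N=[120·6·1·40320]^{1/2}=5387.986637
k∈{0} keeps every argument non-negative
  k=0: (−1)^5·5387.9866/(720)·0.7607^3·0.6491^5 = -0.379637
d^4_{1,-4}(1.4129) = -0.379637
|D^4_{1,-4}|² = |d^4_{1,-4}(β)|² = (-0.379637)² = 0.144124 (the z-rotation phases have unit modulus)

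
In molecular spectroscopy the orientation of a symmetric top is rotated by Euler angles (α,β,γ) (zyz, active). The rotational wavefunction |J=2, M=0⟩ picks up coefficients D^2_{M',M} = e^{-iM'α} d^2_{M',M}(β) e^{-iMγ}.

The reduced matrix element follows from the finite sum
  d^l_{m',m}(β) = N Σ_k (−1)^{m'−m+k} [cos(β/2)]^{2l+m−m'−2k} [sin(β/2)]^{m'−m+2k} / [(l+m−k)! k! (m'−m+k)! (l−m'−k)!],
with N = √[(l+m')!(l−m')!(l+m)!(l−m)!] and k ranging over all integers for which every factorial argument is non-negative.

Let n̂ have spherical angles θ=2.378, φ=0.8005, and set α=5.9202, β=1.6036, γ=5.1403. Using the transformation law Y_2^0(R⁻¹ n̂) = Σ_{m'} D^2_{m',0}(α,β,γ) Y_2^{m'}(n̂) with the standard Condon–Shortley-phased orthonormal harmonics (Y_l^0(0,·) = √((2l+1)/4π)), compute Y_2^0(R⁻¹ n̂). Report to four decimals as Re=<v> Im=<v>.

Need the full column D^2_{m',0} for m'=−2..2 at α=5.9202, β=1.6036, γ=5.1403.
cos(β/2)=0.695414, sin(β/2)=0.718609
d^2_{-2,0}: single k=2 term ⇒ +0.611714;  D = +0.457473-0.406093i
d^2_{-1,0}: k∈[1..2] ⇒ +0.591969 -0.632117 = -0.040147;  D = -0.037531+0.014255i
d^2_{0,0}: k∈[0..2] ⇒ +0.233870 -0.998924 +0.266668 = -0.498386;  D = -0.498386+0.000000i
d^2_{1,0}: k∈[0..1] ⇒ -0.591969 +0.632117 = +0.040147;  D = +0.037531+0.014255i
d^2_{2,0}: single k=0 term ⇒ +0.611714;  D = +0.457473+0.406093i
Y_2^{m'}(θ=2.378,φ=0.8005) and Σ D·Y over m':
  (+0.4575-0.4061i)·(-0.0056-0.1846i)  (-0.0375+0.0143i)·(-0.2687+0.2770i)  (-0.4984+0.0000i)·(+0.1783+0.0000i)  (+0.0375+0.0143i)·(+0.2687+0.2770i)  (+0.4575+0.4061i)·(-0.0056+0.1846i)
Y_2^0(R⁻¹ n̂) = -0.231658+0.000000i

Re=-0.2317 Im=0.0000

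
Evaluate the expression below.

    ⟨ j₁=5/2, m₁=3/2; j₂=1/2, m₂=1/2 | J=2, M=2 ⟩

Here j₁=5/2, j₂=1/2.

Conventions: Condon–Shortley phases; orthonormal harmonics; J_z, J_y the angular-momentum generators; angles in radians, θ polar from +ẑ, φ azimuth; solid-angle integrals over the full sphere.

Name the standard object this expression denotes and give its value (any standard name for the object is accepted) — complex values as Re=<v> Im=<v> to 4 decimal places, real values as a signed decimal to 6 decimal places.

This is a Clebsch–Gordan (vector-coupling) coefficient.
triangle: 1!×4!×0!/6! = 24/720
(j±m)!: 4!×1!×1!×0!×4!×0! = 576
prefactor² = (2J+1)×Δ×N² = 96
  k=1: −1/(1!×0!×0!×0!×4!×0!) = -1/24
Σ = -1/24  ⇒  CG² = 96×(-1/24)² = 1/6
CG = −√(1/6) = -0.408248

Clebsch–Gordan coefficient, −√(1/6) ≈ -0.408248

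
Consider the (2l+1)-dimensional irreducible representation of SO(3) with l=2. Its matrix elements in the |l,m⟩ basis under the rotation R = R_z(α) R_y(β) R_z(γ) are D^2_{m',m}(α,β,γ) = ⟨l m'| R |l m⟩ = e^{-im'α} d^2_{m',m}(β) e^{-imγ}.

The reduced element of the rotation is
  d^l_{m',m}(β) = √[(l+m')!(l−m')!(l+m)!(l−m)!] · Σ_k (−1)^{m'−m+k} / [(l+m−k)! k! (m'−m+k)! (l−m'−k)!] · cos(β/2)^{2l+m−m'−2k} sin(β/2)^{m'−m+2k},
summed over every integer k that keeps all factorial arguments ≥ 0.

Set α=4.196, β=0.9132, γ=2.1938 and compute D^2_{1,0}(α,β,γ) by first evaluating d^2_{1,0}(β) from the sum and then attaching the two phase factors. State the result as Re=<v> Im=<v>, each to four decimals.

Re=0.2925 Im=-0.5152

D^2_{1,0}(4.1960,0.9132,2.1938) = e^{-i·1·4.1960}·d^2_{1,0}(0.9132)·e^{-i·0·2.1938}. Compute d first:
c=cos(0.913200/2)=0.897557, s=sin(0.913200/2)=0.440899; N=√[6·1·2·2]=4.898979
Admissible k: 0..1 (factorial args all ≥0)
  k=0: (−1)^1·4.8990/(2)·0.8976^3·0.4409^1 = -0.780909
  k=1: (−1)^2·4.8990/(2)·0.8976^1·0.4409^3 = +0.188432
d^2_{1,0}(0.9132) = -0.780909 +0.188432 = -0.592477
Attach z-rotation phases: D = e^{-i(1)(4.1960)}·(-0.592477)·e^{-i(0)(2.1938)} = +0.292531-0.515223i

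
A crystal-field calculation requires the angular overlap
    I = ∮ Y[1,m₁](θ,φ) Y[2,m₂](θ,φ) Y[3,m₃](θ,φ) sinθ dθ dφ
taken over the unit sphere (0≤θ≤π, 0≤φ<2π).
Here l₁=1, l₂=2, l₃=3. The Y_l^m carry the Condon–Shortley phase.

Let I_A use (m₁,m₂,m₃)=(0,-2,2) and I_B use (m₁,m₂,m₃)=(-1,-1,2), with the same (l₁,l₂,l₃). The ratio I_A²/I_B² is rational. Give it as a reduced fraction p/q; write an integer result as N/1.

1/2

l's match ⇒ only the (l;m) 3-j factors differ between A and B.
A: triangle coeff Δ(1,2,3) = 1/105; Σ_t [0,0]: t=0:+1/24 = 1/24; (3j)²=1/21 [(1 2 3; 0 -2 2)], sign=-1
B: triangle coeff Δ(1,2,3) = 1/105; Σ_t [0,0]: t=0:+1/12 = 1/12; (3j)²=2/21 [(1 2 3; -1 -1 2)], sign=-1
I_A²/I_B² = (1/21)/(2/21) = 1/2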